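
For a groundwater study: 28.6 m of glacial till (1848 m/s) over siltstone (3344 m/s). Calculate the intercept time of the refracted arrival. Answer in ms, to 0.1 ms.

θ_c = arcsin(V₁/V₂) = arcsin(1848/3344) = 33.55°; cos θ_c = 0.8334.
tᵢ = 2h·cos θ_c / V₁ = 2·28.6·0.8334 / 1848 = 0.02580 s.

25.8 ms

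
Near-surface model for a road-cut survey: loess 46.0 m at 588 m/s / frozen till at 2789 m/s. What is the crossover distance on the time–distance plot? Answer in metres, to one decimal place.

114.0 m

θ_c = arcsin(588/2789) = 12.17°, so cos θ_c = 0.9775 and tᵢ = 2h cos θ_c/V₁ = 0.1529 s.
At crossover x/V₁ = x/V₂ + tᵢ ⇒ x = tᵢ/(1/V₁ − 1/V₂) = 0.15295/(1.7007e-03 − 3.5855e-04) = 113.96 m.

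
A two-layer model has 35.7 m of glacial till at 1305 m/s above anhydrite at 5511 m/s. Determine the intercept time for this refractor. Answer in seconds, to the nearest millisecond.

0.053 s

θ_c = arcsin(V₁/V₂) = arcsin(1305/5511) = 13.70°; cos θ_c = 0.9716.
tᵢ = 2h·cos θ_c / V₁ = 2·35.7·0.9716 / 1305 = 0.05316 s.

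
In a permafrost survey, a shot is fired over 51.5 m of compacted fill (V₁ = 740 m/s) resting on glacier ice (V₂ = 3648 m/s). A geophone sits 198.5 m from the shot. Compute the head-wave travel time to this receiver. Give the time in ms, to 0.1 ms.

190.7 ms

t = x/V₂ + 2h·√(V₂²−V₁²)/(V₁V₂).
√(V₂²−V₁²) = √(3648²−740²) = 3572.2 m/s; delay term = 2·51.5·3572.2/(740·3648) = 0.13630 s.
t = 198.5/3648 + 0.13630 = 0.19071 s.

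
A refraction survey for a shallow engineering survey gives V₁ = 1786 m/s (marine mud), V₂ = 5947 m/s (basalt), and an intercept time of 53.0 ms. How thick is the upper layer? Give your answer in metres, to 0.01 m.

49.62 m

h = tᵢ·V₁·V₂ / (2·√(V₂²−V₁²)).
√(V₂²−V₁²) = √(5947² − 1786²) = 5672.5 m/s.
h = 0.053 s × 1786 × 5947 / (2 × 5672.5) = 49.62 m.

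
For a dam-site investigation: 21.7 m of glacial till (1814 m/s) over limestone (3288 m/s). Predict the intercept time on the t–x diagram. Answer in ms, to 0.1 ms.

20.0 ms

tᵢ = 2h·√(V₂²−V₁²)/(V₁V₂).
√(V₂²−V₁²) = √(3288²−1814²) = 2742.3 m/s.
tᵢ = 2·21.7·2742.3/(1814·3288) = 0.01995 s.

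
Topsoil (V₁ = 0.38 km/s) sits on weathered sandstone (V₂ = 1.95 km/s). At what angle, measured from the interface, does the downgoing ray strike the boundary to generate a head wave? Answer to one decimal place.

78.8°

At critical incidence the refracted ray runs along the interface (θ₂ = 90°), so sin θ_c = V₁/V₂.
θ_c = arcsin(0.38/1.95) = arcsin 0.1949 = 11.24°.
Measured from the interface: 90° − 11.24° = 78.76°.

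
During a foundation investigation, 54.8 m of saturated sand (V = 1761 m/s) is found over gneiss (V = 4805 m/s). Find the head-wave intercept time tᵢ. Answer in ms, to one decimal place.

57.9 ms

θ_c = arcsin(V₁/V₂) = arcsin(1761/4805) = 21.50°; cos θ_c = 0.9304.
tᵢ = 2h·cos θ_c / V₁ = 2·54.8·0.9304 / 1761 = 0.05791 s.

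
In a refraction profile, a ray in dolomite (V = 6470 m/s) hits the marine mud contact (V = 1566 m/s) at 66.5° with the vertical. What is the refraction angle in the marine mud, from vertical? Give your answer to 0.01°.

12.82°

sin θ₁/V₁ = sin θ₂/V₂ ⇒ sin θ₂ = 1566·sin 66.5°/6470 = 1566·0.9171/6470 = 0.2220.
θ₂ = sin⁻¹(0.2220) = 12.82° (from vertical).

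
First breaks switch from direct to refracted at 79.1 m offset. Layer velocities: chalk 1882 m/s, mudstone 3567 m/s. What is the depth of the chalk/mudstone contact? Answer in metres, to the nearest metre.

h = (x_cross/2)·√((V₂−V₁)/(V₂+V₁)).
(V₂−V₁)/(V₂+V₁) = (3567−1882)/(3567+1882) = 0.3092; √ = 0.5561.
h = (79.1/2)·0.5561 = 21.99 m.

22 m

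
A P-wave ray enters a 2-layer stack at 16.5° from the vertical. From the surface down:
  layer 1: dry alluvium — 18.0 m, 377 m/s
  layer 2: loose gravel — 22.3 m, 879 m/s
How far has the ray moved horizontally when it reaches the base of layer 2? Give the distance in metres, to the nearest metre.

25 m

Ray parameter p = sin 16.5° / 377 m/s = 7.5336e-04 s/m.
Layer 1: θ = 16.50°; offset = 18.0·tan 16.50° = 5.332 m.
Layer 2: sin θ = p·879 = 0.6622 → θ = 41.47°; offset = 22.3·tan 41.47° = 19.707 m.
Σ offsets = 25.039 m.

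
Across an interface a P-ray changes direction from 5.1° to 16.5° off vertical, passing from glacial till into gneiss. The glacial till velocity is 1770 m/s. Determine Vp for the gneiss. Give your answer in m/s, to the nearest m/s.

sin 5.1° = 0.0889; sin 16.5° = 0.2840.
V₂ = V₁·(sin θ₂/sin θ₁) = 1770·(0.2840/0.0889) = 5655.11 m/s.

5655 m/s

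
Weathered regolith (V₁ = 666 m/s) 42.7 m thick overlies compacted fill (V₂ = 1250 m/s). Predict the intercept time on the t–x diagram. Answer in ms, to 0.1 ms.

108.5 ms

tᵢ = 2h·√(V₂²−V₁²)/(V₁V₂).
√(V₂²−V₁²) = √(1250²−666²) = 1057.8 m/s.
tᵢ = 2·42.7·1057.8/(666·1250) = 0.10851 s.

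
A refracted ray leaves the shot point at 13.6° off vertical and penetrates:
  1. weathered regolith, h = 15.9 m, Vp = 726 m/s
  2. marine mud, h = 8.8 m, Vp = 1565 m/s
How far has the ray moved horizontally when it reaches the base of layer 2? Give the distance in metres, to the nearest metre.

9 m

Apply Snell's law at each interface; in layer i the horizontal offset is hᵢ·tan θᵢ.
Layer 1: θ = 13.60°; offset = 15.9·tan 13.60° = 3.847 m.
Layer 2: sin θ = 1565·sin 13.6°/726 = 0.5069, θ = 30.46°; offset = 8.8·tan 30.46° = 5.175 m.
Σ offsets = 9.021 m.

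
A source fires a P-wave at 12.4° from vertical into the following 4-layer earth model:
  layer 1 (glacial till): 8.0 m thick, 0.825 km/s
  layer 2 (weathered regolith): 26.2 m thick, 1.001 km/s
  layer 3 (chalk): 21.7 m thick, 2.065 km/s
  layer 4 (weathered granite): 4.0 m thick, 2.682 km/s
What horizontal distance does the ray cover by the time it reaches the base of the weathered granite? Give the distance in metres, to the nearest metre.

Apply Snell's law at each interface; in layer i the horizontal offset is hᵢ·tan θᵢ.
Layer 1: θ = 12.40°; offset = 8.0·tan 12.40° = 1.759 m.
Layer 2: sin θ = 1.001·sin 12.4°/0.825 = 0.2605, θ = 15.10°; offset = 26.2·tan 15.10° = 7.070 m.
Layer 3: sin θ = 2.065·sin 12.4°/0.825 = 0.5375, θ = 32.51°; offset = 21.7·tan 32.51° = 13.831 m.
Layer 4: sin θ = 2.682·sin 12.4°/0.825 = 0.6981, θ = 44.27°; offset = 4.0·tan 44.27° = 3.900 m.
Σ offsets = 26.561 m.

27 m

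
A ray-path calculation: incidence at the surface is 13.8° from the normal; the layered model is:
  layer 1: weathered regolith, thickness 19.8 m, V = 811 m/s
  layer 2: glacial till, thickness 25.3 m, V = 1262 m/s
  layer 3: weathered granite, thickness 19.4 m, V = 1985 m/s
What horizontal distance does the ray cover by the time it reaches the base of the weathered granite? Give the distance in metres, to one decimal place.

28.9 m

Ray parameter p = sin 13.8° / 811 m/s = 2.9412e-04 s/m.
Layer 1: θ = 13.80°; offset = 19.8·tan 13.80° = 4.863 m.
Layer 2: sin θ = p·1262 = 0.3712 → θ = 21.79°; offset = 25.3·tan 21.79° = 10.113 m.
Layer 3: sin θ = p·1985 = 0.5838 → θ = 35.72°; offset = 19.4·tan 35.72° = 13.951 m.
Total horizontal offset = 28.928 m.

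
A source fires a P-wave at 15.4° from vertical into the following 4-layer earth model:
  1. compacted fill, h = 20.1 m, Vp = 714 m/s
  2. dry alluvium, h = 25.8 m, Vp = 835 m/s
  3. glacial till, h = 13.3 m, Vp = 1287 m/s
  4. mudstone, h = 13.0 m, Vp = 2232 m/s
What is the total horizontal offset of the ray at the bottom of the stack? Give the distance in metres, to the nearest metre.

Apply Snell's law at each interface; in layer i the horizontal offset is hᵢ·tan θᵢ.
Layer 1: θ = 15.40°; offset = 20.1·tan 15.40° = 5.536 m.
Layer 2: sin θ = 835·sin 15.4°/714 = 0.3106, θ = 18.09°; offset = 25.8·tan 18.09° = 8.429 m.
Layer 3: sin θ = 1287·sin 15.4°/714 = 0.4787, θ = 28.60°; offset = 13.3·tan 28.60° = 7.251 m.
Layer 4: sin θ = 2232·sin 15.4°/714 = 0.8301, θ = 56.11°; offset = 13.0·tan 56.11° = 19.356 m.
Summing the layer offsets gives 40.572 m.

41 m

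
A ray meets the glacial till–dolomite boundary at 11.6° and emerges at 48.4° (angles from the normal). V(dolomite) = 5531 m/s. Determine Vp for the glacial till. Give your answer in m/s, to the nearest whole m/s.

Snell's law: sin 11.6°/V₁ = sin 48.4°/V₂.
V₁ = V₂·sin 11.6°/sin 48.4° = 5531 × 0.2689 = 1487.25 m/s.

1487 m/s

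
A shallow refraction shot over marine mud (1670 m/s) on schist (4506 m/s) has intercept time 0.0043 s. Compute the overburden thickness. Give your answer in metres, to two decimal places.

h = tᵢ·V₁·V₂ / (2·√(V₂²−V₁²)).
√(V₂²−V₁²) = √(4506² − 1670²) = 4185.1 m/s.
h = 0.0043 s × 1670 × 4506 / (2 × 4185.1) = 3.87 m.

3.87 m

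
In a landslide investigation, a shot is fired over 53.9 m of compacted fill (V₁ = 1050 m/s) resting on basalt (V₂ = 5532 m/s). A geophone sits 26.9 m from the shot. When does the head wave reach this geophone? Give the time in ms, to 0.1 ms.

t = x/V₂ + 2h·√(V₂²−V₁²)/(V₁V₂).
√(V₂²−V₁²) = √(5532²−1050²) = 5431.4 m/s; delay term = 2·53.9·5431.4/(1050·5532) = 0.10080 s.
t = 26.9/5532 + 0.10080 = 0.10566 s.

105.7 ms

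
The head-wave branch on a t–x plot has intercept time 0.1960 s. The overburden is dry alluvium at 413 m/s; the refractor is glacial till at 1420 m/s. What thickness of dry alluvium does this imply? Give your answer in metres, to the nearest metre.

h = tᵢ·V₁·V₂ / (2·√(V₂²−V₁²)).
√(V₂²−V₁²) = √(1420² − 413²) = 1358.6 m/s.
h = 0.196 s × 413 × 1420 / (2 × 1358.6) = 42.30 m.

42 m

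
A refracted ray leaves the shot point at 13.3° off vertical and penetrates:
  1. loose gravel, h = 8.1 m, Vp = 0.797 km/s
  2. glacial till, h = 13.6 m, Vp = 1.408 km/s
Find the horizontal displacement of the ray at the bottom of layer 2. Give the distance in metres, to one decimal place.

p = sin θ₁/V₁ = sin 13.3°/0.797 = 2.8864e-01 s/km is conserved through the stack.
Layer 1: θ = 13.30°; offset = 8.1·tan 13.30° = 1.915 m.
Layer 2: sin θ = p·1.408 = 0.4064 → θ = 23.98°; offset = 13.6·tan 23.98° = 6.049 m.
Total horizontal offset = 7.964 m.

8.0 m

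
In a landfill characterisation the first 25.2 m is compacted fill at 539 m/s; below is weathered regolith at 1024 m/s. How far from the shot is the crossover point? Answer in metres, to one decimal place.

90.5 m

θ_c = arcsin(539/1024) = 31.76°, so cos θ_c = 0.8503 and tᵢ = 2h cos θ_c/V₁ = 0.0795 s.
At crossover x/V₁ = x/V₂ + tᵢ ⇒ x = tᵢ/(1/V₁ − 1/V₂) = 0.07950/(1.8553e-03 − 9.7656e-04) = 90.48 m.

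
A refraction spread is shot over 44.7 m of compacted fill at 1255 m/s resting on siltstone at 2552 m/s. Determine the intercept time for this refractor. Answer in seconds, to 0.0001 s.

0.0620 s

tᵢ = 2h·√(V₂²−V₁²)/(V₁V₂).
√(V₂²−V₁²) = √(2552²−1255²) = 2222.1 m/s.
tᵢ = 2·44.7·2222.1/(1255·2552) = 0.06203 s.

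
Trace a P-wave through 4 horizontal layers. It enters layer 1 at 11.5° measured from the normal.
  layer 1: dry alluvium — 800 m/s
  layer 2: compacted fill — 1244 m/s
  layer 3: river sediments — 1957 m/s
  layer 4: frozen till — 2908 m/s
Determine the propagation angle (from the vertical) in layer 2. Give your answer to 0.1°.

18.1°

Ray parameter p = sin 11.5° / 800 = 2.4921e-04 s/m.
sin θ_2 = p·V_2 = 2.4921e-04 × 1244 = 0.3100.
θ_2 = 18.06° from the vertical.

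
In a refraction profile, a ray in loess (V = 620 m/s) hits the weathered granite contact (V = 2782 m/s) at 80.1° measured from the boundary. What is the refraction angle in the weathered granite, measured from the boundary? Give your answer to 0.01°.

Angle from the normal: 90° − 80.1° = 9.9°.
Snell's law: sin θ₂ = (V₂/V₁)·sin θ₁ = (2782/620)·sin 9.9° = 0.7715.
θ₂ = arcsin 0.7715 = 50.49° from the normal.
From the interface: 90° − 50.49° = 39.51°.

39.51°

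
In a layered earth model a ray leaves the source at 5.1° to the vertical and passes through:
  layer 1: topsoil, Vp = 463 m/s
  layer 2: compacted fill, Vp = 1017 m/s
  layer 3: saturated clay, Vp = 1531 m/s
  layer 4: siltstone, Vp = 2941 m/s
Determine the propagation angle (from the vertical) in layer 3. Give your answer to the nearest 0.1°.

Ray parameter p = sin 5.1° / 463 = 1.9200e-04 s/m.
sin θ_3 = p·V_3 = 1.9200e-04 × 1531 = 0.2939.
θ_3 = 17.09° from the vertical.

17.1°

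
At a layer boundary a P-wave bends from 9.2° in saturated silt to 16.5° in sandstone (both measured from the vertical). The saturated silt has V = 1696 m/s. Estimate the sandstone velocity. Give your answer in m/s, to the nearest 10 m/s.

Snell's law: sin 9.2°/V₁ = sin 16.5°/V₂.
V₂ = V₁·sin 16.5°/sin 9.2° = 1696 × 1.7764 = 3012.80 m/s.

3010 m/s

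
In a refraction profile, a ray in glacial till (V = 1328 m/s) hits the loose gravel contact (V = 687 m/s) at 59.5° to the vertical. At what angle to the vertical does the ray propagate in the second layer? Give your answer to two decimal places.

Snell's law: sin θ₂ = (V₂/V₁)·sin θ₁ = (687/1328)·sin 59.5° = 0.4457.
θ₂ = sin⁻¹(0.4457) = 26.47° (from vertical).

26.47°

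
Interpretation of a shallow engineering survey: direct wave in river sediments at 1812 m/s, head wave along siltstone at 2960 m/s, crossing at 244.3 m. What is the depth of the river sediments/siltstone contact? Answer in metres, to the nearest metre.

60 m

x_cross = 2h·√((V₂+V₁)/(V₂−V₁)) → h = x_cross / (2·√((V₂+V₁)/(V₂−V₁))).
√((V₂+V₁)/(V₂−V₁)) = √((2960+1812)/(2960−1812)) = 2.0388.
h = 244.3 / (2·2.0388) = 59.91 m.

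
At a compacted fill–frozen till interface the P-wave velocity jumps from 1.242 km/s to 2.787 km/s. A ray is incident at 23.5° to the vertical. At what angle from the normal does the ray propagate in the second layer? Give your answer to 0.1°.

Snell's law: sin θ₂ = (V₂/V₁)·sin θ₁ = (2.787/1.242)·sin 23.5° = 0.8948.
θ₂ = arcsin 0.8948 = 63.48° from the normal.

63.5°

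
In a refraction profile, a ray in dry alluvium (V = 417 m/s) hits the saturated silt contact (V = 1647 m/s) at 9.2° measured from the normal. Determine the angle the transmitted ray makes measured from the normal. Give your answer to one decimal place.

sin θ₁/V₁ = sin θ₂/V₂ ⇒ sin θ₂ = 1647·sin 9.2°/417 = 1647·0.1599/417 = 0.6315.
θ₂ = arcsin 0.6315 = 39.16° from the normal.

39.2°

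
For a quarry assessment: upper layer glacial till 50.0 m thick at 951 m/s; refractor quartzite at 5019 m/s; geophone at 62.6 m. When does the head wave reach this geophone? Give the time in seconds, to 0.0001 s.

0.1157 s

θ_c = arcsin(V₁/V₂) = arcsin(951/5019) = 10.92°, cos θ_c = 0.9819.
Intercept time tᵢ = 2h cos θ_c / V₁ = 2·50.0·0.9819/951 = 0.10325 s.
t = x/V₂ + tᵢ = 62.6/5019 + 0.10325 = 0.11572 s.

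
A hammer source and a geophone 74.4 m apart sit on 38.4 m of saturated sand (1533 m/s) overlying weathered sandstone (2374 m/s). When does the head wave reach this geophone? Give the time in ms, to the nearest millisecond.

70 ms

t = x/V₂ + 2h·√(V₂²−V₁²)/(V₁V₂).
√(V₂²−V₁²) = √(2374²−1533²) = 1812.7 m/s; delay term = 2·38.4·1812.7/(1533·2374) = 0.03825 s.
t = 74.4/2374 + 0.03825 = 0.06959 s.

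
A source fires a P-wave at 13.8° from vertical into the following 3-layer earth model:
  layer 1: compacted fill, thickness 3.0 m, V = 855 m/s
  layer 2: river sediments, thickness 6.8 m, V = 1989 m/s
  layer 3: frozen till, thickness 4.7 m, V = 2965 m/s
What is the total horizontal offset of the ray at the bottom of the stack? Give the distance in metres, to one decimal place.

12.2 m

Ray parameter p = sin 13.8° / 855 m/s = 2.7899e-04 s/m.
Layer 1: θ = 13.80°; offset = 3.0·tan 13.80° = 0.737 m.
Layer 2: sin θ = p·1989 = 0.5549 → θ = 33.70°; offset = 6.8·tan 33.70° = 4.536 m.
Layer 3: sin θ = p·2965 = 0.8272 → θ = 55.81°; offset = 4.7·tan 55.81° = 6.919 m.
Σ offsets = 12.191 m.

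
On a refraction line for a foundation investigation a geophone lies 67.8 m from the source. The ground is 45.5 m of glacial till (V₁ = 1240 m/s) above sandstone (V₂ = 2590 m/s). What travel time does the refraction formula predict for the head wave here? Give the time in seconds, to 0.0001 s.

0.0906 s

θ_c = arcsin(V₁/V₂) = arcsin(1240/2590) = 28.60°, cos θ_c = 0.8779.
Intercept time tᵢ = 2h cos θ_c / V₁ = 2·45.5·0.8779/1240 = 0.06443 s.
t = x/V₂ + tᵢ = 67.8/2590 + 0.06443 = 0.09061 s.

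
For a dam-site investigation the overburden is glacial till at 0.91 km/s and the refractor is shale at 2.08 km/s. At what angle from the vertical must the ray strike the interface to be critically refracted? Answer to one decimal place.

Critical incidence: sin θ_c = V₁/V₂ = 0.91/2.08 = 0.4375.
θ_c = arcsin 0.4375 = 25.94°.

25.9°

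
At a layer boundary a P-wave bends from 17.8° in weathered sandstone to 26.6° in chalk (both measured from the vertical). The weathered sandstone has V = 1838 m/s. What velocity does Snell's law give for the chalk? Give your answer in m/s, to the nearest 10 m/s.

sin 17.8° = 0.3057; sin 26.6° = 0.4478.
V₂ = V₁·(sin θ₂/sin θ₁) = 1838·(0.4478/0.3057) = 2692.16 m/s.

2690 m/s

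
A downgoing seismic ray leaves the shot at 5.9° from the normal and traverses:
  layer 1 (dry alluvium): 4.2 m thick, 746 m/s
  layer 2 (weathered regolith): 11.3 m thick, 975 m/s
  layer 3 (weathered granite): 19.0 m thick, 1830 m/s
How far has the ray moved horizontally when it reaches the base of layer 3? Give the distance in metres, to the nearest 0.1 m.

Apply Snell's law at each interface; in layer i the horizontal offset is hᵢ·tan θᵢ.
Layer 1: θ = 5.90°; offset = 4.2·tan 5.90° = 0.434 m.
Layer 2: sin θ = 975·sin 5.9°/746 = 0.1343, θ = 7.72°; offset = 11.3·tan 7.72° = 1.532 m.
Layer 3: sin θ = 1830·sin 5.9°/746 = 0.2522, θ = 14.61°; offset = 19.0·tan 14.61° = 4.951 m.
Summing the layer offsets gives 6.917 m.

6.9 m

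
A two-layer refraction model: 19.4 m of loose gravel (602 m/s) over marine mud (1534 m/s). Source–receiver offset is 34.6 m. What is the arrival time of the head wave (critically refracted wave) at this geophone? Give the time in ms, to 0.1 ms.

81.8 ms

θ_c = arcsin(V₁/V₂) = arcsin(602/1534) = 23.11°, cos θ_c = 0.9198.
Intercept time tᵢ = 2h cos θ_c / V₁ = 2·19.4·0.9198/602 = 0.05928 s.
t = x/V₂ + tᵢ = 34.6/1534 + 0.05928 = 0.08184 s.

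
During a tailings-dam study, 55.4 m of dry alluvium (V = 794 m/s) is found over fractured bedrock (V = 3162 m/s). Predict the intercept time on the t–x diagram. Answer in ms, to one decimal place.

135.1 ms

θ_c = arcsin(V₁/V₂) = arcsin(794/3162) = 14.54°; cos θ_c = 0.9680.
tᵢ = 2h·cos θ_c / V₁ = 2·55.4·0.9680 / 794 = 0.13508 s.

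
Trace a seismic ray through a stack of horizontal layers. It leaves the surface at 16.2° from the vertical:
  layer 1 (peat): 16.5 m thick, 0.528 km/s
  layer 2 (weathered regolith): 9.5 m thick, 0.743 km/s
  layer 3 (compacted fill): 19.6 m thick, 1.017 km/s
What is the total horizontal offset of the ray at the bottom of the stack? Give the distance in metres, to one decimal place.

21.3 m

Apply Snell's law at each interface; in layer i the horizontal offset is hᵢ·tan θᵢ.
Layer 1: θ = 16.20°; offset = 16.5·tan 16.20° = 4.794 m.
Layer 2: sin θ = 0.743·sin 16.2°/0.528 = 0.3926, θ = 23.12°; offset = 9.5·tan 23.12° = 4.055 m.
Layer 3: sin θ = 1.017·sin 16.2°/0.528 = 0.5374, θ = 32.51°; offset = 19.6·tan 32.51° = 12.489 m.
Total horizontal offset = 21.338 m.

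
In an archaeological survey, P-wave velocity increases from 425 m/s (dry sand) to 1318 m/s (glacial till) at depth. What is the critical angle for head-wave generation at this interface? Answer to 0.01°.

Critical incidence: sin θ_c = V₁/V₂ = 425/1318 = 0.3225.
θ_c = arcsin 0.3225 = 18.81°.

18.81°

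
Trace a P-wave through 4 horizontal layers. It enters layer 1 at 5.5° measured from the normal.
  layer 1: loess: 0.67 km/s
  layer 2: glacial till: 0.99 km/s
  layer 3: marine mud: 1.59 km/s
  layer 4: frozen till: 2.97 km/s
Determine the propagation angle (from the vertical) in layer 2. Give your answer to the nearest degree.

Ray parameter p = sin 5.5° / 0.67 = 1.4305e-01 s/km.
sin θ_2 = p·V_2 = 1.4305e-01 × 0.99 = 0.1416.
θ_2 = 8.14° from the vertical.

8°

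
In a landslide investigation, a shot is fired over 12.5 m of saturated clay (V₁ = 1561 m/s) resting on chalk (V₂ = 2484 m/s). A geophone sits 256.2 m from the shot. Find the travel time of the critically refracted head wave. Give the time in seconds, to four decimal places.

t = x/V₂ + 2h·√(V₂²−V₁²)/(V₁V₂).
√(V₂²−V₁²) = √(2484²−1561²) = 1932.2 m/s; delay term = 2·12.5·1932.2/(1561·2484) = 0.01246 s.
t = 256.2/2484 + 0.01246 = 0.11560 s.

0.1156 s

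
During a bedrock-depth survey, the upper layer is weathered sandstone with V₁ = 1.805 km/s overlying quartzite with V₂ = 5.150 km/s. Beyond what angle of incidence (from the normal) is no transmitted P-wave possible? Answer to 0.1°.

20.5°

Critical incidence: sin θ_c = V₁/V₂ = 1.805/5.150 = 0.3505.
θ_c = arcsin 0.3505 = 20.52°.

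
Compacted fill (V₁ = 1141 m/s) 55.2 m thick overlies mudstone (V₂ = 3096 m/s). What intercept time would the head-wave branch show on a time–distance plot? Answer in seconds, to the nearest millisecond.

θ_c = arcsin(V₁/V₂) = arcsin(1141/3096) = 21.63°; cos θ_c = 0.9296.
tᵢ = 2h·cos θ_c / V₁ = 2·55.2·0.9296 / 1141 = 0.08995 s.

0.090 s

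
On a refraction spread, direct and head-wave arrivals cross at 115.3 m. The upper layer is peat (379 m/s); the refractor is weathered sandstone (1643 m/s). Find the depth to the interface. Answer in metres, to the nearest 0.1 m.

45.6 m

x_cross = 2h·√((V₂+V₁)/(V₂−V₁)) → h = x_cross / (2·√((V₂+V₁)/(V₂−V₁))).
√((V₂+V₁)/(V₂−V₁)) = √((1643+379)/(1643−379)) = 1.2648.
h = 115.3 / (2·1.2648) = 45.58 m.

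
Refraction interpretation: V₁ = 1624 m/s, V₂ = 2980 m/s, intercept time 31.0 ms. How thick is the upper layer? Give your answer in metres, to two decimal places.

30.02 m

h = tᵢ·V₁·V₂ / (2·√(V₂²−V₁²)).
√(V₂²−V₁²) = √(2980² − 1624²) = 2498.6 m/s.
h = 0.031 s × 1624 × 2980 / (2 × 2498.6) = 30.02 m.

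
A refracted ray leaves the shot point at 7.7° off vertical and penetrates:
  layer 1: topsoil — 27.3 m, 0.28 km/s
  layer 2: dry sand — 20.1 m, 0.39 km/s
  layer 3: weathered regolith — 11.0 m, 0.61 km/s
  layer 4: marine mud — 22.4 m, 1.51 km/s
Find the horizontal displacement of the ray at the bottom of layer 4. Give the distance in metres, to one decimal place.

34.3 m

Apply Snell's law at each interface; in layer i the horizontal offset is hᵢ·tan θᵢ.
Layer 1: θ = 7.70°; offset = 27.3·tan 7.70° = 3.691 m.
Layer 2: sin θ = 0.39·sin 7.7°/0.28 = 0.1866, θ = 10.76°; offset = 20.1·tan 10.76° = 3.818 m.
Layer 3: sin θ = 0.61·sin 7.7°/0.28 = 0.2919, θ = 16.97°; offset = 11.0·tan 16.97° = 3.357 m.
Layer 4: sin θ = 1.51·sin 7.7°/0.28 = 0.7226, θ = 46.27°; offset = 22.4·tan 46.27° = 23.413 m.
Σ offsets = 34.280 m.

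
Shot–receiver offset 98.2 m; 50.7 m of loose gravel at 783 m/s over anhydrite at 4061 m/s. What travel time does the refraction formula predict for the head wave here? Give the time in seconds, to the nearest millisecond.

0.151 s

θ_c = arcsin(V₁/V₂) = arcsin(783/4061) = 11.12°, cos θ_c = 0.9812.
Intercept time tᵢ = 2h cos θ_c / V₁ = 2·50.7·0.9812/783 = 0.12707 s.
t = x/V₂ + tᵢ = 98.2/4061 + 0.12707 = 0.15125 s.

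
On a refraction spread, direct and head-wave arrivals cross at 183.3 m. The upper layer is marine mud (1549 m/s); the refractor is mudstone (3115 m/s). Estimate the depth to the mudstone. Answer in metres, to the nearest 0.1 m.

53.1 m

h = (x_cross/2)·√((V₂−V₁)/(V₂+V₁)).
(V₂−V₁)/(V₂+V₁) = (3115−1549)/(3115+1549) = 0.3358; √ = 0.5795.
h = (183.3/2)·0.5795 = 53.11 m.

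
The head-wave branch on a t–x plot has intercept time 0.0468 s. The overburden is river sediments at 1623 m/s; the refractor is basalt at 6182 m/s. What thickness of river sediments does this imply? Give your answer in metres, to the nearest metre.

h = tᵢ·V₁·V₂ / (2·√(V₂²−V₁²)).
√(V₂²−V₁²) = √(6182² − 1623²) = 5965.1 m/s.
h = 0.0468 s × 1623 × 6182 / (2 × 5965.1) = 39.36 m.

39 m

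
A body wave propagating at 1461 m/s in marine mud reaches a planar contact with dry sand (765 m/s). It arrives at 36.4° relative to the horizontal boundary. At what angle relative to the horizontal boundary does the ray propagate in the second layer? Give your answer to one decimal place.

Angle from the normal: 90° − 36.4° = 53.6°.
Snell's law: sin θ₂ = (V₂/V₁)·sin θ₁ = (765/1461)·sin 53.6° = 0.4215.
θ₂ = arcsin 0.4215 = 24.93° from the normal.
From the interface: 90° − 24.93° = 65.07°.

65.1°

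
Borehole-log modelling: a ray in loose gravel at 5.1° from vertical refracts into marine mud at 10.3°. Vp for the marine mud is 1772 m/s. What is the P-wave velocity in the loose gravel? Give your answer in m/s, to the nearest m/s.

sin 5.1° = 0.0889; sin 10.3° = 0.1788.
V₁ = V₂·(sin θ₁/sin θ₂) = 1772·(0.0889/0.1788) = 880.98 m/s.

881 m/s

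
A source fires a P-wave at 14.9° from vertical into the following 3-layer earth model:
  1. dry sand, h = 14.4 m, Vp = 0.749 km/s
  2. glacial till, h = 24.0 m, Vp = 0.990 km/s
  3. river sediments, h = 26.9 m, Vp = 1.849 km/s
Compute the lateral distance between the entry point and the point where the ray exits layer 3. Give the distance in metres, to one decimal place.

Apply Snell's law at each interface; in layer i the horizontal offset is hᵢ·tan θᵢ.
Layer 1: θ = 14.90°; offset = 14.4·tan 14.90° = 3.832 m.
Layer 2: sin θ = 0.990·sin 14.9°/0.749 = 0.3399, θ = 19.87°; offset = 24.0·tan 19.87° = 8.673 m.
Layer 3: sin θ = 1.849·sin 14.9°/0.749 = 0.6348, θ = 39.40°; offset = 26.9·tan 39.40° = 22.098 m.
Total horizontal offset = 34.603 m.

34.6 m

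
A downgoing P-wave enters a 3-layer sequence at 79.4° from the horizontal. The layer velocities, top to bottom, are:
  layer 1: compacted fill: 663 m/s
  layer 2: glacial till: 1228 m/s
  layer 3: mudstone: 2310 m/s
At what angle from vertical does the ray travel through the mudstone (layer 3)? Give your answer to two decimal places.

39.86°

From the normal: θ₁ = 90° − 79.4° = 10.6°.
Ray parameter p = sin 10.6° / 663 = 2.7745e-04 s/m.
sin θ_3 = p·V_3 = 2.7745e-04 × 2310 = 0.6409.
θ_3 = arcsin 0.6409 = 39.86°.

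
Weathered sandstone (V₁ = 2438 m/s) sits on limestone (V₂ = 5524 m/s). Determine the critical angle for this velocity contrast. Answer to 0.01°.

Critical incidence: sin θ_c = V₁/V₂ = 2438/5524 = 0.4413.
θ_c = arcsin 0.4413 = 26.19°.

26.19°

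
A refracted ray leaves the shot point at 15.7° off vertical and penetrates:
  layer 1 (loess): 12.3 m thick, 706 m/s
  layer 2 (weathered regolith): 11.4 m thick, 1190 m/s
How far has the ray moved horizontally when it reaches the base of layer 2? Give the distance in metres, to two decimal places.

9.30 m

Apply Snell's law at each interface; in layer i the horizontal offset is hᵢ·tan θᵢ.
Layer 1: θ = 15.70°; offset = 12.3·tan 15.70° = 3.4574 m.
Layer 2: sin θ = 1190·sin 15.7°/706 = 0.4561, θ = 27.14°; offset = 11.4·tan 27.14° = 5.8428 m.
Total horizontal offset = 9.3002 m.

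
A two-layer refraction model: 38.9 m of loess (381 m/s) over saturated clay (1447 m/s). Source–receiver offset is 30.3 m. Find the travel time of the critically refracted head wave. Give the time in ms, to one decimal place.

217.9 ms

θ_c = arcsin(V₁/V₂) = arcsin(381/1447) = 15.27°, cos θ_c = 0.9647.
Intercept time tᵢ = 2h cos θ_c / V₁ = 2·38.9·0.9647/381 = 0.19699 s.
t = x/V₂ + tᵢ = 30.3/1447 + 0.19699 = 0.21793 s.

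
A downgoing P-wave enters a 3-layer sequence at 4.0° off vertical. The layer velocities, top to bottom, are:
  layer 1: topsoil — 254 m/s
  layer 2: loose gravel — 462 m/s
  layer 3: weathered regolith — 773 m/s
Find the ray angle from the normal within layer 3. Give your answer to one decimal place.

12.3°

Ray parameter p = sin 4.0° / 254 = 2.7463e-04 s/m.
sin θ_3 = p·V_3 = 2.7463e-04 × 773 = 0.2123.
θ_3 = arcsin 0.2123 = 12.26°.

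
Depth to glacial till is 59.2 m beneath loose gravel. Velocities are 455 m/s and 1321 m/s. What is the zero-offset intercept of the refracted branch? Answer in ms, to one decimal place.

tᵢ = 2h·√(V₂²−V₁²)/(V₁V₂).
√(V₂²−V₁²) = √(1321²−455²) = 1240.2 m/s.
tᵢ = 2·59.2·1240.2/(455·1321) = 0.24430 s.

244.3 ms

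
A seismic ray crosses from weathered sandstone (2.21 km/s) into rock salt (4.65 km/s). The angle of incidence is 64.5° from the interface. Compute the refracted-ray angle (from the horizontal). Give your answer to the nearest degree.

Convert to the normal: θ₁ = 90° − 64.5° = 25.5°.
Snell's law: sin θ₂ = (V₂/V₁)·sin θ₁ = (4.65/2.21)·sin 25.5° = 0.9058.
θ₂ = sin⁻¹(0.9058) = 64.93° (from vertical).
From the interface: 90° − 64.93° = 25.07°.

25°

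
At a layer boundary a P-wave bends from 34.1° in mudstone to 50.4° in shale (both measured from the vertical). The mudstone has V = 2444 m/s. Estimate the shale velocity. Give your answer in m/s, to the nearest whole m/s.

Snell's law: sin 34.1°/V₁ = sin 50.4°/V₂.
V₂ = V₁·sin 50.4°/sin 34.1° = 2444 × 1.3743 = 3358.91 m/s.

3359 m/s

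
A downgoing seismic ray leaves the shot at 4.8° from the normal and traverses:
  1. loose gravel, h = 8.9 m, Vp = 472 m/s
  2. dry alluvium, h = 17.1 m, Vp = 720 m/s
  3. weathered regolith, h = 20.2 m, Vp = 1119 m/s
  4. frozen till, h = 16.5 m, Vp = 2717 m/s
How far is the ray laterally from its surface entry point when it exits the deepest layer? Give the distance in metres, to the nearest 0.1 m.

16.1 m

p = sin θ₁/V₁ = sin 4.8°/472 = 1.7728e-04 s/m is conserved through the stack.
Layer 1: θ = 4.80°; offset = 8.9·tan 4.80° = 0.747 m.
Layer 2: sin θ = p·720 = 0.1276 → θ = 7.33°; offset = 17.1·tan 7.33° = 2.201 m.
Layer 3: sin θ = p·1119 = 0.1984 → θ = 11.44°; offset = 20.2·tan 11.44° = 4.089 m.
Layer 4: sin θ = p·2717 = 0.4817 → θ = 28.80°; offset = 16.5·tan 28.80° = 9.069 m.
Σ offsets = 16.106 m.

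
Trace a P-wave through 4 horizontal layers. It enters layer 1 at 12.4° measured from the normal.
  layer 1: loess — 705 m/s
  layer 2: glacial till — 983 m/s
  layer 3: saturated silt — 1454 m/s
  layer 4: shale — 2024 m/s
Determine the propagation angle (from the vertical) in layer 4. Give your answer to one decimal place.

38.1°

Ray parameter p = sin 12.4° / 705 = 3.0459e-04 s/m.
sin θ_4 = p·V_4 = 3.0459e-04 × 2024 = 0.6165.
θ_4 = 38.06° from the vertical.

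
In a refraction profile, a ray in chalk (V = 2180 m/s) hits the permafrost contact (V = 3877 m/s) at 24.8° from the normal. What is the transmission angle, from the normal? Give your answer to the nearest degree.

sin θ₁/V₁ = sin θ₂/V₂ ⇒ sin θ₂ = 3877·sin 24.8°/2180 = 3877·0.4195/2180 = 0.7460.
θ₂ = arcsin 0.7460 = 48.24° from the normal.

48°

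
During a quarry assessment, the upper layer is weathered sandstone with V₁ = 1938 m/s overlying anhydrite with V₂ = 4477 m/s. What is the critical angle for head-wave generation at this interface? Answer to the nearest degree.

26°

At critical incidence the refracted ray runs along the interface (θ₂ = 90°), so sin θ_c = V₁/V₂.
θ_c = arcsin(1938/4477) = arcsin 0.4329 = 25.65°.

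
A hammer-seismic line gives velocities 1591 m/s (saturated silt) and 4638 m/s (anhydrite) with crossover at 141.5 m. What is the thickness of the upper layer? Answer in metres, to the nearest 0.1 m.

49.5 m

x_cross = 2h·√((V₂+V₁)/(V₂−V₁)) → h = x_cross / (2·√((V₂+V₁)/(V₂−V₁))).
√((V₂+V₁)/(V₂−V₁)) = √((4638+1591)/(4638−1591)) = 1.4298.
h = 141.5 / (2·1.4298) = 49.48 m.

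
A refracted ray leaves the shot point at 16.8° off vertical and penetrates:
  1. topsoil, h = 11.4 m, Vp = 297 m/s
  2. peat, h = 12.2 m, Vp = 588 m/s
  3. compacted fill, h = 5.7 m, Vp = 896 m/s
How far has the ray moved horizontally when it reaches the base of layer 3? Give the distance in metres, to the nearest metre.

22 m

Ray parameter p = sin 16.8° / 297 m/s = 9.7317e-04 s/m.
Layer 1: θ = 16.80°; offset = 11.4·tan 16.80° = 3.442 m.
Layer 2: sin θ = p·588 = 0.5722 → θ = 34.91°; offset = 12.2·tan 34.91° = 8.513 m.
Layer 3: sin θ = p·896 = 0.8720 → θ = 60.69°; offset = 5.7·tan 60.69° = 10.152 m.
Summing the layer offsets gives 22.106 m.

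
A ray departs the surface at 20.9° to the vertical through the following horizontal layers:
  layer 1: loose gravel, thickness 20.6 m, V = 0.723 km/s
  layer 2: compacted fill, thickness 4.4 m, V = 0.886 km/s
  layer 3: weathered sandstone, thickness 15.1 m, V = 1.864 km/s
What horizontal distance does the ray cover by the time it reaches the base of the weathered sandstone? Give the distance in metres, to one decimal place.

Apply Snell's law at each interface; in layer i the horizontal offset is hᵢ·tan θᵢ.
Layer 1: θ = 20.90°; offset = 20.6·tan 20.90° = 7.866 m.
Layer 2: sin θ = 0.886·sin 20.9°/0.723 = 0.4372, θ = 25.92°; offset = 4.4·tan 25.92° = 2.139 m.
Layer 3: sin θ = 1.864·sin 20.9°/0.723 = 0.9197, θ = 66.89°; offset = 15.1·tan 66.89° = 35.377 m.
Total horizontal offset = 45.382 m.

45.4 m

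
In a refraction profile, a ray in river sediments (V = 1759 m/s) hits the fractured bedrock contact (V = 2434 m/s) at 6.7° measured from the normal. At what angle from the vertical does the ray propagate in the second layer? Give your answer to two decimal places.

9.29°

sin θ₁/V₁ = sin θ₂/V₂ ⇒ sin θ₂ = 2434·sin 6.7°/1759 = 2434·0.1167/1759 = 0.1614.
θ₂ = arcsin 0.1614 = 9.29° from the normal.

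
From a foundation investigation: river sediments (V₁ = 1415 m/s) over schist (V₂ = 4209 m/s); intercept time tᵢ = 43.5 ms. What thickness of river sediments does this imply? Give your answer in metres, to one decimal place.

h = tᵢ·V₁·V₂ / (2·√(V₂²−V₁²)).
√(V₂²−V₁²) = √(4209² − 1415²) = 3964.0 m/s.
h = 0.0435 s × 1415 × 4209 / (2 × 3964.0) = 32.68 m.

32.7 m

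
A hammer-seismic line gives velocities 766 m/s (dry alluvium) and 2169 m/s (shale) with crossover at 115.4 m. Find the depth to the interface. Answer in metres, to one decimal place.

h = (x_cross/2)·√((V₂−V₁)/(V₂+V₁)).
(V₂−V₁)/(V₂+V₁) = (2169−766)/(2169+766) = 0.4780; √ = 0.6914.
h = (115.4/2)·0.6914 = 39.89 m.

39.9 m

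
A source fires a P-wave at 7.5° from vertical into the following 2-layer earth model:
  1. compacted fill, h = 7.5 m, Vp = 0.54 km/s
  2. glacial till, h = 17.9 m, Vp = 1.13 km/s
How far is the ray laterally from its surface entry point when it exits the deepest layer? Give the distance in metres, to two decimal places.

6.07 m

Ray parameter p = sin 7.5° / 0.54 km/s = 2.4172e-01 s/km.
Layer 1: θ = 7.50°; offset = 7.5·tan 7.50° = 0.9874 m.
Layer 2: sin θ = p·1.13 = 0.2731 → θ = 15.85°; offset = 17.9·tan 15.85° = 5.0824 m.
Σ offsets = 6.0698 m.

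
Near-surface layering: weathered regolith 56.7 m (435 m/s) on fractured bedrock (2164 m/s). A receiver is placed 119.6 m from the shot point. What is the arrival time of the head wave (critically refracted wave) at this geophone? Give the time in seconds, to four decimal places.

t = x/V₂ + 2h·√(V₂²−V₁²)/(V₁V₂).
√(V₂²−V₁²) = √(2164²−435²) = 2119.8 m/s; delay term = 2·56.7·2119.8/(435·2164) = 0.25537 s.
t = 119.6/2164 + 0.25537 = 0.31064 s.

0.3106 s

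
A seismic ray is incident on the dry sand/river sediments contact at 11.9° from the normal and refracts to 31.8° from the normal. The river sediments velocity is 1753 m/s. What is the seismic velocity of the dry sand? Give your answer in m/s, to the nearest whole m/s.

686 m/s

sin 11.9° = 0.2062; sin 31.8° = 0.5270.
V₁ = V₂·(sin θ₁/sin θ₂) = 1753·(0.2062/0.5270) = 685.97 m/s.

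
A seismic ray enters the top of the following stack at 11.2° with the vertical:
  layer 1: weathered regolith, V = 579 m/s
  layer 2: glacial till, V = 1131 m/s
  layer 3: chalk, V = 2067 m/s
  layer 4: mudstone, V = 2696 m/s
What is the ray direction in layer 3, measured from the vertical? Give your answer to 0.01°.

Snell's law across each interface conserves sin θ / V, so sin θ_3 = V_3·sin θ₁/V₁.
sin θ_3 = 2067 × sin 11.2° / 579 = 0.6934.
θ_3 = 43.90° from the vertical.

43.90°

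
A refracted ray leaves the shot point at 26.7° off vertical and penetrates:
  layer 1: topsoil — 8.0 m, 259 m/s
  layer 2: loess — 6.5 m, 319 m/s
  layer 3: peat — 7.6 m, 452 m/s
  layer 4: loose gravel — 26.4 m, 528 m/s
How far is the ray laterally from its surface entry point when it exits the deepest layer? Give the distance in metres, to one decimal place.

78.2 m

Apply Snell's law at each interface; in layer i the horizontal offset is hᵢ·tan θᵢ.
Layer 1: θ = 26.70°; offset = 8.0·tan 26.70° = 4.024 m.
Layer 2: sin θ = 319·sin 26.7°/259 = 0.5534, θ = 33.60°; offset = 6.5·tan 33.60° = 4.319 m.
Layer 3: sin θ = 452·sin 26.7°/259 = 0.7841, θ = 51.64°; offset = 7.6·tan 51.64° = 9.603 m.
Layer 4: sin θ = 528·sin 26.7°/259 = 0.9160, θ = 66.35°; offset = 26.4·tan 66.35° = 60.273 m.
Σ offsets = 78.218 m.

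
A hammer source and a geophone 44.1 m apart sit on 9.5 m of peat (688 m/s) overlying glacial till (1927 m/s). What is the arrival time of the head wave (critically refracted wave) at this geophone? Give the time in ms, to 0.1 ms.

48.7 ms

θ_c = arcsin(V₁/V₂) = arcsin(688/1927) = 20.92°, cos θ_c = 0.9341.
Intercept time tᵢ = 2h cos θ_c / V₁ = 2·9.5·0.9341/688 = 0.02580 s.
t = x/V₂ + tᵢ = 44.1/1927 + 0.02580 = 0.04868 s.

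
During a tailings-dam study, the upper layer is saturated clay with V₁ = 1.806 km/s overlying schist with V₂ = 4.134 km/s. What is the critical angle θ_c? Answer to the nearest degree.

At critical incidence the refracted ray runs along the interface (θ₂ = 90°), so sin θ_c = V₁/V₂.
θ_c = arcsin(1.806/4.134) = arcsin 0.4369 = 25.90°.

26°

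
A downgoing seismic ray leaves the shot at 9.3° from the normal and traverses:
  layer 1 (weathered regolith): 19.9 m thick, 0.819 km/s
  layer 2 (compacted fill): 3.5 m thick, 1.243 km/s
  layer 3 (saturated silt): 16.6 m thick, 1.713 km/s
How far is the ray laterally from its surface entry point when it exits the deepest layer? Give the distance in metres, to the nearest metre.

Ray parameter p = sin 9.3° / 0.819 km/s = 1.9732e-01 s/km.
Layer 1: θ = 9.30°; offset = 19.9·tan 9.30° = 3.259 m.
Layer 2: sin θ = p·1.243 = 0.2453 → θ = 14.20°; offset = 3.5·tan 14.20° = 0.885 m.
Layer 3: sin θ = p·1.713 = 0.3380 → θ = 19.76°; offset = 16.6·tan 19.76° = 5.962 m.
Summing the layer offsets gives 10.106 m.

10 m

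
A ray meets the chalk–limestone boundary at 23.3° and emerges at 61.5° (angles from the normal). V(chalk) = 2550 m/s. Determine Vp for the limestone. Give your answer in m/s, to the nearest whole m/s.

Snell's law: sin 23.3°/V₁ = sin 61.5°/V₂.
V₂ = V₁·sin 61.5°/sin 23.3° = 2550 × 2.2218 = 5665.55 m/s.

5666 m/s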